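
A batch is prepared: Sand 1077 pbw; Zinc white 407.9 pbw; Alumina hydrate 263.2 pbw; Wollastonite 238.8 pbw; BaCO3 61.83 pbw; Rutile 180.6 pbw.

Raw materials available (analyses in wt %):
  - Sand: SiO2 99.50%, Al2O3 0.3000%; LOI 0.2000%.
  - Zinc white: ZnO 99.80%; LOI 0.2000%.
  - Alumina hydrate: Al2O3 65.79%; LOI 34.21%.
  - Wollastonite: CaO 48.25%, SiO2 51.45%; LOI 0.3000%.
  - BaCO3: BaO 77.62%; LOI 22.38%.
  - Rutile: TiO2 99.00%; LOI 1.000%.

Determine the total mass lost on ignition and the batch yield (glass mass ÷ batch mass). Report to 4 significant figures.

LOI loss = 109.4 pbw; glass = 2120 pbw; yield = 95.09%

Values along the way are printed (rounded to 4 significant digits) between the steps — all arithmetic holds exact precision through the solve; each reported figure is rounded only once; the derived quantities (six oxide percentages, the yield, ignition loss, glass mass, the totals) are rebuilt from the weighed amounts at 2120 pbw of glass at full float precision as written in problem or answer.
Material-by-material LOI:
  Sand: 1077 × 0.002000 = 2.154 pbw
  Zinc white: 407.9 × 0.002000 = 0.8158 pbw
  Alumina hydrate: 263.2 × 0.3421 = 90.04 pbw
  Wollastonite: 238.8 × 0.003000 = 0.7164 pbw
  BaCO3: 61.83 × 0.2238 = 13.84 pbw
  Rutile: 180.6 × 0.01000 = 1.806 pbw
Total LOI = 109.4 pbw
Glass = batch − LOI = 2229 − 109.4 = 2120 pbw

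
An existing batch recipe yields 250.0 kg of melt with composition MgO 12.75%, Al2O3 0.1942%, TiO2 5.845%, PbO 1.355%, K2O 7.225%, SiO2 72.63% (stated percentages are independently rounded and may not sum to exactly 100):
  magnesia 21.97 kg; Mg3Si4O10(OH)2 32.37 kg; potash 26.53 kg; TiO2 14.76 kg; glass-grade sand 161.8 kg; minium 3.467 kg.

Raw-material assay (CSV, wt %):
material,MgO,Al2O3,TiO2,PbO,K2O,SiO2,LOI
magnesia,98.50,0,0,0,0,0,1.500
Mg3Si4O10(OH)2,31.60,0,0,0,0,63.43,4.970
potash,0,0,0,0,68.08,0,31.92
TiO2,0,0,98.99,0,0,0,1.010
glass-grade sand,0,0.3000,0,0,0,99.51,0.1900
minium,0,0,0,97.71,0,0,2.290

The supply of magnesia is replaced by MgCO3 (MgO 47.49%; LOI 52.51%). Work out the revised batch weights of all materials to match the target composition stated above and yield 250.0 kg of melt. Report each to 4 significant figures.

All arithmetic keeps full float precision in all steps. Values along the way are printed rounded to 4 significant digits across the worked steps; exactly one rounding lands on each reported number; the derived quantities are carried at exact precision (six oxide percentages, the totals, yield, ignition loss, net glass mass) using the weight values per 250.0 kg of glass, as quoted within the problem or the answer.
Oxide-by-oxide targets in 250.0 kg melt:
  MgO: 12.75% × 250.0 = 31.88 kg
  Al2O3: 0.1942% × 250.0 = 0.4855 kg
  TiO2: 5.845% × 250.0 = 14.61 kg
  PbO: 1.355% × 250.0 = 3.388 kg
  K2O: 7.225% × 250.0 = 18.06 kg
  SiO2: 72.63% × 250.0 = 181.6 kg
Verifying the oxide balance given the weights on record, on the stated basis (sums match the target masses given rounding of the digits):
  MgO: 45.58·0.4749 + 32.37·0.3160 = 31.87 kg (target 31.88 kg)
  Al2O3: 161.8·0.003000 = 0.4854 kg (target 0.4855 kg)
  TiO2: 14.76·0.9899 = 14.61 kg (target 14.61 kg)
  PbO: 3.467·0.9771 = 3.388 kg (target 3.388 kg)
  K2O: 26.53·0.6808 = 18.06 kg (target 18.06 kg)
  SiO2: 32.37·0.6343 + 161.8·0.9951 = 181.5 kg (target 181.6 kg)
Glass-mass sanity pass: batch Σ − ignition loss = 250.0 kg (the targets, summed, come to 250.0 kg; versus the stated basis of 250.0 kg — gaps are rounding artifacts).
Batch grand total — Σ batch = 284.5 kg; the LOI term Σ batch·LOI equals 34.55 kg; yield = glass ÷ total batch = 87.86%.

Revised batch per 250.0 kg melt:
  MgCO3: 45.58 kg
  Mg3Si4O10(OH)2: 32.37 kg
  potash: 26.53 kg
  TiO2: 14.76 kg
  glass-grade sand: 161.8 kg
  minium: 3.467 kg
Total batch = 284.5 kg; LOI loss = 34.55 kg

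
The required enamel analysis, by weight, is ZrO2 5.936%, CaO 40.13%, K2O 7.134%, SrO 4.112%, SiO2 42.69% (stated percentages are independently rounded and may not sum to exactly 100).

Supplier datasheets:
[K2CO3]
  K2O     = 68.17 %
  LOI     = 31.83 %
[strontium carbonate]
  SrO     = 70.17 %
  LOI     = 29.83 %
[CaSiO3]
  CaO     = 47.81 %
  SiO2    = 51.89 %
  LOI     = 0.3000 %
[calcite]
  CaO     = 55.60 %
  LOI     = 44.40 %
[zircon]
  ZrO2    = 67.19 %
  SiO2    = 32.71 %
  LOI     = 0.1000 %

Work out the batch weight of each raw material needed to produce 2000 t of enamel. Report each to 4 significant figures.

Batch per 2000 t enamel:
  K2CO3: 209.3 t
  strontium carbonate: 117.2 t
  CaSiO3: 1534 t
  calcite: 124.4 t
  zircon: 176.7 t
Total batch = 2162 t; LOI loss = 161.6 t; yield = 92.52%

Every computation holds exact precision in all steps — in-progress results are printed rounded to four significant digits in the working — each reported number includes exactly one rounding. Derived quantities are computed in full float precision (yield, net glass mass, five oxide percentages, totals, LOI) from the weighed amounts at 2000 t of glass, as set out in the question or the answer.
Target oxide masses per 2000 t enamel:
  ZrO2: 5.936% × 2000 = 118.7 t
  CaO: 40.13% × 2000 = 802.6 t
  K2O: 7.134% × 2000 = 142.7 t
  SrO: 4.112% × 2000 = 82.24 t
  SiO2: 42.69% × 2000 = 853.8 t
Balance tally, oxide-wise, working from each reported weight, per the basis as stated (sums match the target masses up to rounding of the answer):
  ZrO2: 176.7·0.6719 = 118.7 t (target 118.7 t)
  CaO: 1534·0.4781 + 124.4·0.5560 = 802.6 t (target 802.6 t)
  K2O: 209.3·0.6817 = 142.7 t (target 142.7 t)
  SrO: 117.2·0.7017 = 82.24 t (target 82.24 t)
  SiO2: 1534·0.5189 + 176.7·0.3271 = 853.8 t (target 853.8 t)
Glass-mass bookkeeping: total charge less LOI = 2000 t (summing oxide targets gives 2000 t; with the basis standing at 2000 t — rounding explains the deltas).
Whole-batch sum: Σ batch = 2162 t; Σ batch·LOI gives LOI loss = 161.6 t; yield = glass ÷ total batch = 92.52%.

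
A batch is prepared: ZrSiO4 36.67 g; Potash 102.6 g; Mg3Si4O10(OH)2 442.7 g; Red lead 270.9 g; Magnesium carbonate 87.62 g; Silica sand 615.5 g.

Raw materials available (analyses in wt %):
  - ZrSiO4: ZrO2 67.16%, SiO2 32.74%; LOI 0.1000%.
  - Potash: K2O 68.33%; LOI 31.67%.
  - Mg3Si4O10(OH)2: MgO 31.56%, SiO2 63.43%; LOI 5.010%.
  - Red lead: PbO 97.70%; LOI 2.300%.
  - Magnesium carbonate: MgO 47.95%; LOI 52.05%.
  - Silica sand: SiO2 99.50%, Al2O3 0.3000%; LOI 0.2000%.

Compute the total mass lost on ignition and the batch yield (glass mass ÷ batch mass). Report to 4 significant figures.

LOI loss = 107.8 g; glass = 1448 g; yield = 93.07%

Working values are displayed, rounded to four significant figures, when written out. Every computation holds full precision through every step — each reported result includes exactly one rounding. Derived quantities, which include the yield, the six compositions, the totals, net glass mass, ignition loss, are carried in full precision, as set out in either problem or answer, from the weighed amounts on 1448 g of glass.
Material-by-material LOI:
  ZrSiO4: 36.67 × 0.001000 = 0.03667 g
  Potash: 102.6 × 0.3167 = 32.49 g
  Mg3Si4O10(OH)2: 442.7 × 0.05010 = 22.18 g
  Red lead: 270.9 × 0.02300 = 6.231 g
  Magnesium carbonate: 87.62 × 0.5205 = 45.61 g
  Silica sand: 615.5 × 0.002000 = 1.231 g
Total LOI = 107.8 g
Glass = batch − LOI = 1556 − 107.8 = 1448 g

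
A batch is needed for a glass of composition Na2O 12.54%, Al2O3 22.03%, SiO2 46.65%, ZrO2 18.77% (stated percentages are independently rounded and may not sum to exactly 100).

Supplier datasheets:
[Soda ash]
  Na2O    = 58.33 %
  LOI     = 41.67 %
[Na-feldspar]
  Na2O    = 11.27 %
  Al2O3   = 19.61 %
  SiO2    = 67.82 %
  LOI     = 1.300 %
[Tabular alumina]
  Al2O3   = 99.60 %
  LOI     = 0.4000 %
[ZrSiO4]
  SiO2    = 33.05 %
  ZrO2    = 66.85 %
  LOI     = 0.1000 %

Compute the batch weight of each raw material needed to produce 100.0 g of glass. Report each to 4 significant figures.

Each numeric step holds exact precision all the way through. The intermediate values are displayed rounded off to 4 significant figures within the worked lines; each reported value takes exactly one rounding — all derived quantities are computed using the weight values at 100.0 g of glass in full precision (four oxide percentages, net glass mass, the yield, ignition loss, totals), exactly as shown in either problem or answer.
Target oxide masses per 100.0 g glass:
  Na2O: 12.54% × 100.0 = 12.54 g
  Al2O3: 22.03% × 100.0 = 22.03 g
  SiO2: 46.65% × 100.0 = 46.65 g
  ZrO2: 18.77% × 100.0 = 18.77 g
Mass-balance tally per oxide with the batch weights as given, versus the basis set out (every target is met by its sum up to rounding of the answer):
  Na2O: 10.85·0.5833 + 55.10·0.1127 = 12.54 g (target 12.54 g)
  Al2O3: 55.10·0.1961 + 11.27·0.9960 = 22.03 g (target 22.03 g)
  SiO2: 55.10·0.6782 + 28.08·0.3305 = 46.65 g (target 46.65 g)
  ZrO2: 28.08·0.6685 = 18.77 g (target 18.77 g)
Glass-mass sanity pass: batch total minus LOI = 99.99 g (summing oxide targets gives 99.99 g; the stated basis being 100.0 g — rounding explains the deltas).
Whole-batch sum: Σ batch = 105.3 g; Σ batch·LOI gives LOI loss = 5.311 g; as yield: glass ÷ batch → 94.96%.

Batch per 100.0 g glass:
  Soda ash: 10.85 g
  Na-feldspar: 55.10 g
  Tabular alumina: 11.27 g
  ZrSiO4: 28.08 g
Total batch = 105.3 g; LOI loss = 5.311 g; yield = 94.96%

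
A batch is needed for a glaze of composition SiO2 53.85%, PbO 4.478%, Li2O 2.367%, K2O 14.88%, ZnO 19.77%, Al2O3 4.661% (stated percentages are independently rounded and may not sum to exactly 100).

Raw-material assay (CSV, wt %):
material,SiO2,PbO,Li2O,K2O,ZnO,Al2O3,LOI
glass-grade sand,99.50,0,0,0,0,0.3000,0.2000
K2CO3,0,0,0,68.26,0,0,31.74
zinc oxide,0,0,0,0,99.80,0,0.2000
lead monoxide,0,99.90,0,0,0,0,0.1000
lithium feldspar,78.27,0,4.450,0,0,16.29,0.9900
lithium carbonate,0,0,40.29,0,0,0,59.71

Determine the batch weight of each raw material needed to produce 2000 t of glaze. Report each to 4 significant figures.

Every computation carries full float precision through every step. Working values are displayed with 4-significant-figure rounding when written out — each reported figure is rounded only once — all derived quantities, which include glass mass, ignition loss, yield, the six compositions, totals, are rebuilt at exact precision, as they appear in the problem or the answer, starting from the weights on 2000 t of glass.
The oxide mass targets at 2000 t glaze:
  SiO2: 53.85% × 2000 = 1077 t
  PbO: 4.478% × 2000 = 89.56 t
  Li2O: 2.367% × 2000 = 47.34 t
  K2O: 14.88% × 2000 = 297.6 t
  ZnO: 19.77% × 2000 = 395.4 t
  Al2O3: 4.661% × 2000 = 93.22 t
Checking each oxide sum with the batch weights as given, at the basis given (target by target, the sums agree modulo rounding of the values):
  SiO2: 641.6·0.9950 + 560.4·0.7827 = 1077 t (target 1077 t)
  PbO: 89.65·0.9990 = 89.56 t (target 89.56 t)
  Li2O: 560.4·0.04450 + 55.60·0.4029 = 47.34 t (target 47.34 t)
  K2O: 436.0·0.6826 = 297.6 t (target 297.6 t)
  ZnO: 396.2·0.9980 = 395.4 t (target 395.4 t)
  Al2O3: 641.6·0.003000 + 560.4·0.1629 = 93.21 t (target 93.22 t)
Glass-mass closure: total batch − LOI = 2000 t (the Σ of target masses is 2000 t; basis as stated: 2000 t — any gap is answer rounding).
Batch grand total — Σ batch = 2179 t; ignition loss, Σ(batch × LOI) = 179.3 t; yield = glass ÷ total batch = 91.77%.

Batch per 2000 t glaze:
  glass-grade sand: 641.6 t
  K2CO3: 436.0 t
  zinc oxide: 396.2 t
  lead monoxide: 89.65 t
  lithium feldspar: 560.4 t
  lithium carbonate: 55.60 t
Total batch = 2179 t; LOI loss = 179.3 t; yield = 91.77%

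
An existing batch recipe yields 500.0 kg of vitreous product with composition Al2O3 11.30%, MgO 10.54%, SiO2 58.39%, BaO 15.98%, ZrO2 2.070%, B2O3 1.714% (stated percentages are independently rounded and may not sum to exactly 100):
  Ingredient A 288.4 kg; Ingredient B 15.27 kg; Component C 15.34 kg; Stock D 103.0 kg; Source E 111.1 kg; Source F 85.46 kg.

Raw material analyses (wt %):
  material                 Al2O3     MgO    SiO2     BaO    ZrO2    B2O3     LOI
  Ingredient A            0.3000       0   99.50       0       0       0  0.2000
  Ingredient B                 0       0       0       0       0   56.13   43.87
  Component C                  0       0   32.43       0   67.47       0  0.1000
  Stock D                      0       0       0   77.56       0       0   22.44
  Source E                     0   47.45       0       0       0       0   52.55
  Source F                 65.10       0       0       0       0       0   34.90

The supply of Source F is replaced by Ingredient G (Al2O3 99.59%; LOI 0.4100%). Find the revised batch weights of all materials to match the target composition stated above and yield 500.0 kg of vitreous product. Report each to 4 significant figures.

Revised batch per 500.0 kg vitreous product:
  Ingredient A: 288.4 kg
  Ingredient B: 15.27 kg
  Component C: 15.34 kg
  Stock D: 103.0 kg
  Source E: 111.1 kg
  Ingredient G: 55.86 kg
Total batch = 589.0 kg; LOI loss = 89.02 kg

Mid-chain values are displayed rounded to four significant digits within the worked lines — every computation keeps full float precision from first step to last. Each reported number is rounded a single time; derived quantities, which include the yield, net glass mass, totals, the six compositions, LOI, are computed in full float precision, exactly as printed in the problem or the answer, from the batch weights for 500.0 kg of glass.
Per-oxide target masses for 500.0 kg vitreous product:
  Al2O3: 11.30% × 500.0 = 56.50 kg
  MgO: 10.54% × 500.0 = 52.70 kg
  SiO2: 58.39% × 500.0 = 292.0 kg
  BaO: 15.98% × 500.0 = 79.90 kg
  ZrO2: 2.070% × 500.0 = 10.35 kg
  B2O3: 1.714% × 500.0 = 8.570 kg
Checking each oxide sum applying the batch weights above, relative to the basis at hand (each sum matches its target mass modulo rounding of the values):
  Al2O3: 288.4·0.003000 + 55.86·0.9959 = 56.50 kg (target 56.50 kg)
  MgO: 111.1·0.4745 = 52.72 kg (target 52.70 kg)
  SiO2: 288.4·0.9950 + 15.34·0.3243 = 291.9 kg (target 292.0 kg)
  BaO: 103.0·0.7756 = 79.89 kg (target 79.90 kg)
  ZrO2: 15.34·0.6747 = 10.35 kg (target 10.35 kg)
  B2O3: 15.27·0.5613 = 8.571 kg (target 8.570 kg)
Glass mass check: total charge less LOI = 500.0 kg (the Σ of target masses is 500.0 kg; the stated basis being 500.0 kg — differing by rounding only).
Summing the batch: Σ batch = 589.0 kg; ignition loss, Σ(batch × LOI) = 89.02 kg; yield, glass over the total, = 84.89%.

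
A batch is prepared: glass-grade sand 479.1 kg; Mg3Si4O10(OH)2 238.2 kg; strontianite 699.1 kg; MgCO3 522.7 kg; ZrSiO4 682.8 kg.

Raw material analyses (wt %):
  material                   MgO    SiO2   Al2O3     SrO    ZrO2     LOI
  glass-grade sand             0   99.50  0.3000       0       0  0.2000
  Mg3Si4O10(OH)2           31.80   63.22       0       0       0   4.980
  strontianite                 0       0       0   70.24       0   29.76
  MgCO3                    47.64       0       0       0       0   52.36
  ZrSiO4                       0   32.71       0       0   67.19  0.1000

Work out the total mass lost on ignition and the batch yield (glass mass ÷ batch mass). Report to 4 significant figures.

LOI loss = 495.2 kg; glass = 2127 kg; yield = 81.11%

Working values are printed (rounded to 4 significant figures) alongside each step; every computation keeps full precision from first step to last — each reported number takes just one rounding; derived quantities, including yield, ignition loss, the totals, net glass mass, the five compositions, are recomputed from the weighed amounts at 2127 kg of glass at full precision, as set out in the problem or the answer.
Loss on ignition, line by line:
  glass-grade sand: 479.1 × 0.002000 = 0.9582 kg
  Mg3Si4O10(OH)2: 238.2 × 0.04980 = 11.86 kg
  strontianite: 699.1 × 0.2976 = 208.1 kg
  MgCO3: 522.7 × 0.5236 = 273.7 kg
  ZrSiO4: 682.8 × 0.001000 = 0.6828 kg
Total LOI = 495.2 kg
Glass = batch − LOI = 2622 − 495.2 = 2127 kg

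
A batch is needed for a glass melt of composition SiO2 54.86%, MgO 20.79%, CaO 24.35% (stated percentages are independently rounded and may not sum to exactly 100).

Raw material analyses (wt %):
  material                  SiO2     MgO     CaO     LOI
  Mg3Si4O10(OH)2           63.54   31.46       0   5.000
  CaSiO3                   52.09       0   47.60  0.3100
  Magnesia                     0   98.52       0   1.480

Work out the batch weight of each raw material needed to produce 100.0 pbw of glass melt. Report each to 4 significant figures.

Batch per 100.0 pbw glass melt:
  Mg3Si4O10(OH)2: 44.40 pbw
  CaSiO3: 51.16 pbw
  Magnesia: 6.924 pbw
Total batch = 102.5 pbw; LOI loss = 2.481 pbw; yield = 97.58%

Exact precision is maintained through the solve. The intermediate values appear with 4-significant-figure rounding as written; a single rounding yields each reported result. All derived quantities, including the yield, three oxide percentages, glass mass, LOI, the totals, are rebuilt from the batch weights per 100.0 pbw of glass at exact precision, as given in the question or the answer.
Target masses of each oxide per 100.0 pbw glass melt:
  SiO2: 54.86% × 100.0 = 54.86 pbw
  MgO: 20.79% × 100.0 = 20.79 pbw
  CaO: 24.35% × 100.0 = 24.35 pbw
Verifying the oxide balance on the weights just shown, on the stated basis (sums match the target masses modulo rounding of the values):
  SiO2: 44.40·0.6354 + 51.16·0.5209 = 54.86 pbw (target 54.86 pbw)
  MgO: 44.40·0.3146 + 6.924·0.9852 = 20.79 pbw (target 20.79 pbw)
  CaO: 51.16·0.4760 = 24.35 pbw (target 24.35 pbw)
The glass-mass cross-check: whole batch net of LOI = 100.0 pbw (oxide target masses add up to 100.0 pbw; against the stated basis, 100.0 pbw — a pure rounding effect).
Batch grand total — Σ batch = 102.5 pbw; loss to ignition Σ batch·LOI = 2.481 pbw; glass ÷ batch gives a yield of 97.58%.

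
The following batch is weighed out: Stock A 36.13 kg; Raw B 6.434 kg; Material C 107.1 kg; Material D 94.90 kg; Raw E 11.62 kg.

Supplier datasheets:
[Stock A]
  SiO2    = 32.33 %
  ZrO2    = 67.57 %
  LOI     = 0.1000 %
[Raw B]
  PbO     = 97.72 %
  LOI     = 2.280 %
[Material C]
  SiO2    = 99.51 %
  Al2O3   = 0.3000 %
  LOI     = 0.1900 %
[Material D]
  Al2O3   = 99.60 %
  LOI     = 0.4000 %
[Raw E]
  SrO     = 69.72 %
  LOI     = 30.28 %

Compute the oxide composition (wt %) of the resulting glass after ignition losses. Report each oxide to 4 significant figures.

The intermediate values appear (rounded to four significant figures) when written out. Each numeric step keeps exact precision all the way through; each reported figure carries a single rounding — all derived quantities are re-derived starting from the weights for 251.9 kg of glass at exact precision (glass mass, the five compositions, yield, ignition loss, totals), exactly as shown in problem or answer.
Oxide-by-oxide delivered mass:
  SiO2: 36.13·0.3233 + 107.1·0.9951 = 118.3 kg
  Al2O3: 107.1·0.003000 + 94.90·0.9960 = 94.84 kg
  PbO: 6.434·0.9772 = 6.287 kg
  SrO: 11.62·0.6972 = 8.101 kg
  ZrO2: 36.13·0.6757 = 24.41 kg
LOI: 36.13·0.001000 + 6.434·0.02280 + 107.1·0.001900 + 94.90·0.004000 + 11.62·0.3028 = 4.284 kg
Glass = total batch minus LOI = 256.2 − 4.284 = 251.9 kg (the oxide masses sum to this)
wt %: oxide over glass, times 100

Glass mass = 251.9 kg (batch 256.2 − LOI 4.284).
Composition: SiO2 46.95%, Al2O3 37.65%, PbO 2.496%, SrO 3.216%, ZrO2 9.692%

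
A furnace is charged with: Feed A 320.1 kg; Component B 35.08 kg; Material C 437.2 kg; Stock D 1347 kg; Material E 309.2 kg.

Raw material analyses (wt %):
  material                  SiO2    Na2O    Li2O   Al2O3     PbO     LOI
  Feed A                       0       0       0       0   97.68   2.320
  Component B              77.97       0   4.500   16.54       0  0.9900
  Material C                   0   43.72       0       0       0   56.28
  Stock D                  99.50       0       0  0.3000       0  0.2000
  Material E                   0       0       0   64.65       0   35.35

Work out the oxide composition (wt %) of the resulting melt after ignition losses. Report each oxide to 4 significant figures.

All arithmetic carries full precision through the solve. Intermediates are displayed rounded to four significant figures as written — every reported result sees exactly one rounding. Derived quantities are computed from the weighed amounts at 2083 kg of glass in exact precision (ignition loss, glass mass, five oxide percentages, yield, the totals), exactly as shown in problem or answer.
Mass of each oxide from the mix:
  SiO2: 35.08·0.7797 + 1347·0.9950 = 1368 kg
  Na2O: 437.2·0.4372 = 191.1 kg
  Li2O: 35.08·0.04500 = 1.579 kg
  Al2O3: 35.08·0.1654 + 1347·0.003000 + 309.2·0.6465 = 209.7 kg
  PbO: 320.1·0.9768 = 312.7 kg
LOI: 320.1·0.02320 + 35.08·0.009900 + 437.2·0.5628 + 1347·0.002000 + 309.2·0.3535 = 365.8 kg
Resulting glass, batch − LOI: 2449 − 365.8 = 2083 kg (consistent with Σ oxide mass)
each wt % is 100 × oxide ÷ glass

Glass mass = 2083 kg (batch 2449 − LOI 365.8).
Composition: SiO2 65.66%, Na2O 9.177%, Li2O 0.07579%, Al2O3 10.07%, PbO 15.01%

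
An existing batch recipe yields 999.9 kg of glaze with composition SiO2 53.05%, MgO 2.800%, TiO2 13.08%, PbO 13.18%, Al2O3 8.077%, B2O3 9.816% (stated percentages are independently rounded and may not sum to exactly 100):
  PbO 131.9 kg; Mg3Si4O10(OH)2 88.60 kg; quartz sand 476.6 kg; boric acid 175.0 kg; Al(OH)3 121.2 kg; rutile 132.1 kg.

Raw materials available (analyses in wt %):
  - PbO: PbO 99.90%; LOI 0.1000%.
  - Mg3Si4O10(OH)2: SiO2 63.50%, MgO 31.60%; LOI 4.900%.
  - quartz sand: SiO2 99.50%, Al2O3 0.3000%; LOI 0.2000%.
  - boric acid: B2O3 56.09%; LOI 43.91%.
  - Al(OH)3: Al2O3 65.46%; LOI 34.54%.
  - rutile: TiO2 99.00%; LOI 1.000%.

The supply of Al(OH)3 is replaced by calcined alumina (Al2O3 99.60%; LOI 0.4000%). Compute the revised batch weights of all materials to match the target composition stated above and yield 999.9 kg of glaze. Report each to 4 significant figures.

Revised batch per 999.9 kg glaze:
  PbO: 131.9 kg
  Mg3Si4O10(OH)2: 88.60 kg
  quartz sand: 476.6 kg
  boric acid: 175.0 kg
  calcined alumina: 79.65 kg
  rutile: 132.1 kg
Total batch = 1084 kg; LOI loss = 83.91 kg

In-progress results are printed (rounded to four significant figures) alongside each step. Exact precision is held in all steps — every reported value is rounded a single time — all derived quantities, including totals, LOI, glass mass, six oxide percentages, yield, are computed from the batch weights on 999.9 kg of glass at exact precision exactly as printed in problem or answer.
The oxide mass targets at 999.9 kg glaze:
  SiO2: 53.05% × 999.9 = 530.4 kg
  MgO: 2.800% × 999.9 = 28.00 kg
  TiO2: 13.08% × 999.9 = 130.8 kg
  PbO: 13.18% × 999.9 = 131.8 kg
  Al2O3: 8.077% × 999.9 = 80.76 kg
  B2O3: 9.816% × 999.9 = 98.15 kg
Mass-balance tally per oxide using the reported weights, for the quoted basis mass (each sum matches its target mass exact up to rounding of places):
  SiO2: 88.60·0.6350 + 476.6·0.9950 = 530.5 kg (target 530.4 kg)
  MgO: 88.60·0.3160 = 28.00 kg (target 28.00 kg)
  TiO2: 132.1·0.9900 = 130.8 kg (target 130.8 kg)
  PbO: 131.9·0.9990 = 131.8 kg (target 131.8 kg)
  Al2O3: 476.6·0.003000 + 79.65·0.9960 = 80.76 kg (target 80.76 kg)
  B2O3: 175.0·0.5609 = 98.16 kg (target 98.15 kg)
Auditing the glass mass value: net batch after ignition = 999.9 kg (the Σ of target masses is 999.9 kg; versus the stated basis of 999.9 kg — any gap is answer rounding).
Summing the batch: Σ batch = 1084 kg; LOI removed, Σ of batch·LOI: 83.91 kg; yield = glass ÷ total batch = 92.26%.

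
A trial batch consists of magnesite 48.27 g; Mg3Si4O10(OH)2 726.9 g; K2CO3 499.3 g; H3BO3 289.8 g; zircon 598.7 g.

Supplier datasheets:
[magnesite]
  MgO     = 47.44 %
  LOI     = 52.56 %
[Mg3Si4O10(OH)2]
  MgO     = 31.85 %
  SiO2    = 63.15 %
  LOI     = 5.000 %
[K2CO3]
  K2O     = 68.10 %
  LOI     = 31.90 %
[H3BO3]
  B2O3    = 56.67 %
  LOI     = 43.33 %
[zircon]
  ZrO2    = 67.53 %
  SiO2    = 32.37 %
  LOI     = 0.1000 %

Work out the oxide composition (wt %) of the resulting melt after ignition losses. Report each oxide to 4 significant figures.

Glass mass = 1816 g (batch 2163 − LOI 347.2).
Composition: B2O3 9.044%, MgO 14.01%, ZrO2 22.27%, SiO2 35.95%, K2O 18.73%

Working values are printed (rounded to four significant figures) within the worked lines. Each numeric step keeps exact precision at each step; exactly one rounding lands on each reported number; the derived quantities (the yield, five oxide percentages, net glass mass, ignition loss, totals) are recomputed starting from the weights at 1816 g of glass in full precision, exactly as printed in the problem or the answer.
Oxide masses out of the charge:
  B2O3: 289.8·0.5667 = 164.2 g
  MgO: 48.27·0.4744 + 726.9·0.3185 = 254.4 g
  ZrO2: 598.7·0.6753 = 404.3 g
  SiO2: 726.9·0.6315 + 598.7·0.3237 = 652.8 g
  K2O: 499.3·0.6810 = 340.0 g
LOI: 48.27·0.5256 + 726.9·0.05000 + 499.3·0.3190 + 289.8·0.4333 + 598.7·0.001000 = 347.2 g
Glass = total batch minus LOI = 2163 − 347.2 = 1816 g (= Σ oxide masses)
wt %: oxide over glass, times 100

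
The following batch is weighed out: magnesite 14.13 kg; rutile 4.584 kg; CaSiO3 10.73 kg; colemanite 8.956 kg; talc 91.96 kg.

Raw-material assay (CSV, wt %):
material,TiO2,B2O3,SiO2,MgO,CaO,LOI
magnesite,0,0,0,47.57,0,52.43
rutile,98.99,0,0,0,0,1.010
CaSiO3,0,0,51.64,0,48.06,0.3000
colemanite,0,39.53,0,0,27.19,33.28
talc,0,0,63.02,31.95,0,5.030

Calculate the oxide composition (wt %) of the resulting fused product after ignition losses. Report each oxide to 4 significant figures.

Mid-chain values are displayed with 4-significant-digit rounding across the worked steps — every computation maintains exact precision at each step — each reported number receives exactly one rounding — all derived quantities, including glass mass, ignition loss, totals, five oxide percentages, the yield, are carried starting from the weights for 115.3 kg of glass at exact precision, as set out in the question or the answer.
Delivered oxide masses:
  TiO2: 4.584·0.9899 = 4.538 kg
  B2O3: 8.956·0.3953 = 3.540 kg
  SiO2: 10.73·0.5164 + 91.96·0.6302 = 63.49 kg
  MgO: 14.13·0.4757 + 91.96·0.3195 = 36.10 kg
  CaO: 10.73·0.4806 + 8.956·0.2719 = 7.592 kg
LOI: 14.13·0.5243 + 4.584·0.01010 + 10.73·0.003000 + 8.956·0.3328 + 91.96·0.05030 = 15.09 kg
Net of LOI, the glass mass = 130.4 − 15.09 = 115.3 kg (matching Σ of the oxides)
each oxide over glass, ×100, is wt %

Glass mass = 115.3 kg (batch 130.4 − LOI 15.09).
Composition: TiO2 3.937%, B2O3 3.071%, SiO2 55.08%, MgO 31.32%, CaO 6.586%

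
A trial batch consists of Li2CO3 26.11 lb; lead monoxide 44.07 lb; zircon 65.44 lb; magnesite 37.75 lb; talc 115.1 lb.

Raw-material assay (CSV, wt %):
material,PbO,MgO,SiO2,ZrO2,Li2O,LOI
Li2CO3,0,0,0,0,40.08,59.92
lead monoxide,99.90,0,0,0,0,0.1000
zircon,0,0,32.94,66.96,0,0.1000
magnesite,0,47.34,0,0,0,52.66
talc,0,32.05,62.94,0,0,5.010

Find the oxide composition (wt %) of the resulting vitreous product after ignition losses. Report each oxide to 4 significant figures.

Values along the way are displayed, with 4-significant-figure rounding, at each printed step; each numeric step runs at exact precision in all steps. A single rounding completes every reported figure — derived quantities are carried starting from the weights for 247.1 lb of glass in full float precision (ignition loss, the five compositions, the yield, totals, net glass mass), as they appear in question or answer.
Mass of each oxide from the mix:
  PbO: 44.07·0.9990 = 44.03 lb
  MgO: 37.75·0.4734 + 115.1·0.3205 = 54.76 lb
  SiO2: 65.44·0.3294 + 115.1·0.6294 = 94.00 lb
  ZrO2: 65.44·0.6696 = 43.82 lb
  Li2O: 26.11·0.4008 = 10.46 lb
LOI: 26.11·0.5992 + 44.07·0.001000 + 65.44·0.001000 + 37.75·0.5266 + 115.1·0.05010 = 41.40 lb
Glass mass = batch − LOI = 288.5 − 41.40 = 247.1 lb (the oxide masses sum to this)
each oxide over glass, ×100, is wt %

Glass mass = 247.1 lb (batch 288.5 − LOI 41.40).
Composition: PbO 17.82%, MgO 22.16%, SiO2 38.05%, ZrO2 17.74%, Li2O 4.236%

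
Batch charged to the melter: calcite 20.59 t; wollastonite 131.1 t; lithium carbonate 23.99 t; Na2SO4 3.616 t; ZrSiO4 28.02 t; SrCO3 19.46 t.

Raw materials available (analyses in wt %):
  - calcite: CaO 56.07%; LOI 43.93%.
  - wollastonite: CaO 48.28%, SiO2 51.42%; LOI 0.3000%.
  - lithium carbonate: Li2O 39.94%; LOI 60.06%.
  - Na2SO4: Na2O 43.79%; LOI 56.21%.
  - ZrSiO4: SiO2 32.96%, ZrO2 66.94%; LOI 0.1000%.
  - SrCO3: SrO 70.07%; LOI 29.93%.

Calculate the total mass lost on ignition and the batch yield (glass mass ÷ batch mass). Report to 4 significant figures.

LOI loss = 31.73 t; glass = 195.0 t; yield = 86.01%

All internal work keeps full float precision from start to finish. Mid-chain values are printed rounded off to 4 significant digits alongside each step; a single rounding finalizes every reported result. The derived quantities (ignition loss, glass mass, six oxide percentages, the totals, yield) are recomputed using the weight values on 195.0 t of glass at exact precision, exactly as printed in problem or answer.
Ignition loss by material:
  calcite: 20.59 × 0.4393 = 9.045 t
  wollastonite: 131.1 × 0.003000 = 0.3933 t
  lithium carbonate: 23.99 × 0.6006 = 14.41 t
  Na2SO4: 3.616 × 0.5621 = 2.033 t
  ZrSiO4: 28.02 × 0.001000 = 0.02802 t
  SrCO3: 19.46 × 0.2993 = 5.824 t
Total LOI = 31.73 t
Glass = batch − LOI = 226.8 − 31.73 = 195.0 t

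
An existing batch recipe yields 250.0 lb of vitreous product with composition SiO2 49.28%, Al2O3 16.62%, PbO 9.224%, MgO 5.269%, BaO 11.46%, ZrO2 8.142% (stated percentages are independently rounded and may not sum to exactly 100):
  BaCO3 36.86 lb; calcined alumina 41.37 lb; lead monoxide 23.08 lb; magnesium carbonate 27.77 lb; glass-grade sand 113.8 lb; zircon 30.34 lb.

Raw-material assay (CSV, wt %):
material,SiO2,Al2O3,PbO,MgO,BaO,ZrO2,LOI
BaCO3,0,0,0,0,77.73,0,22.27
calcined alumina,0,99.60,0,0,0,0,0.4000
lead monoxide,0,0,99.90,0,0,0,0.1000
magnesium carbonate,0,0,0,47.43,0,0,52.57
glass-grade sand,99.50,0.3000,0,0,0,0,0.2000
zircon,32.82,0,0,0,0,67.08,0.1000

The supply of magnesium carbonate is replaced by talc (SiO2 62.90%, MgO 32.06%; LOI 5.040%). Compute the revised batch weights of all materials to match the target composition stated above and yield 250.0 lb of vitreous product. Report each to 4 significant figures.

Mid-chain values are displayed, rounded to 4 significant digits, within the worked lines; full float precision is held in all steps — exactly one rounding is applied to each reported figure; all derived quantities (the totals, ignition loss, the yield, the six compositions, glass mass) are computed from the batch weights for 250.0 lb of glass in exact precision as given in the problem or the answer.
Target masses of each oxide per 250.0 lb vitreous product:
  SiO2: 49.28% × 250.0 = 123.2 lb
  Al2O3: 16.62% × 250.0 = 41.55 lb
  PbO: 9.224% × 250.0 = 23.06 lb
  MgO: 5.269% × 250.0 = 13.17 lb
  BaO: 11.46% × 250.0 = 28.65 lb
  ZrO2: 8.142% × 250.0 = 20.35 lb
Verifying the oxide balance working from each reported weight, relative to the basis at hand (every target is met by its sum within answer rounding):
  SiO2: 41.09·0.6290 + 87.84·0.9950 + 30.34·0.3282 = 123.2 lb (target 123.2 lb)
  Al2O3: 41.45·0.9960 + 87.84·0.003000 = 41.55 lb (target 41.55 lb)
  PbO: 23.08·0.9990 = 23.06 lb (target 23.06 lb)
  MgO: 41.09·0.3206 = 13.17 lb (target 13.17 lb)
  BaO: 36.86·0.7773 = 28.65 lb (target 28.65 lb)
  ZrO2: 30.34·0.6708 = 20.35 lb (target 20.35 lb)
Glass mass check: batch total minus LOI = 250.0 lb (the Σ of target masses is 250.0 lb; with the basis standing at 250.0 lb — deltas are rounding alone).
Adding the batch up: Σ batch = 260.7 lb; Σ batch·LOI gives LOI loss = 10.67 lb; the yield ratio, glass ÷ batch: 95.90%.

Revised batch per 250.0 lb vitreous product:
  BaCO3: 36.86 lb
  calcined alumina: 41.45 lb
  lead monoxide: 23.08 lb
  talc: 41.09 lb
  glass-grade sand: 87.84 lb
  zircon: 30.34 lb
Total batch = 260.7 lb; LOI loss = 10.67 lb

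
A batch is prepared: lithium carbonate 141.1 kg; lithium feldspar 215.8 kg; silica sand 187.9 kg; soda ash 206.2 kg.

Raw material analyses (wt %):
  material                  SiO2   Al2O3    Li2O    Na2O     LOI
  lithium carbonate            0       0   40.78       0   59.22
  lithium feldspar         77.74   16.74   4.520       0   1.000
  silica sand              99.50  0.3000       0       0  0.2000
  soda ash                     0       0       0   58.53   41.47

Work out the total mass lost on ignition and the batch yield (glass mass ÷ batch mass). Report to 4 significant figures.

The intermediate values are shown (rounded to four significant figures) across the worked steps; each numeric step keeps exact precision through the solve; each reported number sees exactly one rounding — all derived quantities are rebuilt using the weight values per 579.4 kg of glass in full float precision (glass mass, yield, four oxide percentages, ignition loss, the totals), exactly as printed in the question or the answer.
Per-material ignition loss:
  lithium carbonate: 141.1 × 0.5922 = 83.56 kg
  lithium feldspar: 215.8 × 0.01000 = 2.158 kg
  silica sand: 187.9 × 0.002000 = 0.3758 kg
  soda ash: 206.2 × 0.4147 = 85.51 kg
Total LOI = 171.6 kg
Glass = batch − LOI = 751.0 − 171.6 = 579.4 kg

LOI loss = 171.6 kg; glass = 579.4 kg; yield = 77.15%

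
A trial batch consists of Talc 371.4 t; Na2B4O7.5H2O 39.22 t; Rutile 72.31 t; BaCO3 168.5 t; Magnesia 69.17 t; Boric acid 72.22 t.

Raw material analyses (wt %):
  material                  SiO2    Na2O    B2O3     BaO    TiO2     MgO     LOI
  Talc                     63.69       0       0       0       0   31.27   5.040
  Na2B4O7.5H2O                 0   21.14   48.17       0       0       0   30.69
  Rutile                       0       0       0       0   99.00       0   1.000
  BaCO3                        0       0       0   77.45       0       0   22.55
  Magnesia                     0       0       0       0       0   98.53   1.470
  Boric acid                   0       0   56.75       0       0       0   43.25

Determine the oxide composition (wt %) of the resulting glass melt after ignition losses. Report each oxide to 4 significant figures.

Glass mass = 691.1 t (batch 792.8 − LOI 101.7).
Composition: SiO2 34.23%, Na2O 1.200%, B2O3 8.664%, BaO 18.88%, TiO2 10.36%, MgO 26.67%

Every computation holds full float precision throughout; in-progress results are shown with 4-significant-digit rounding at each printed step; a single rounding completes each reported number. Derived quantities, including six oxide percentages, yield, the totals, glass mass, LOI, are carried using the weight values at 691.1 t of glass at full float precision as written in the problem or answer text.
Per-oxide mass from batch:
  SiO2: 371.4·0.6369 = 236.5 t
  Na2O: 39.22·0.2114 = 8.291 t
  B2O3: 39.22·0.4817 + 72.22·0.5675 = 59.88 t
  BaO: 168.5·0.7745 = 130.5 t
  TiO2: 72.31·0.9900 = 71.59 t
  MgO: 371.4·0.3127 + 69.17·0.9853 = 184.3 t
LOI: 371.4·0.05040 + 39.22·0.3069 + 72.31·0.01000 + 168.5·0.2255 + 69.17·0.01470 + 72.22·0.4325 = 101.7 t
Glass = total batch minus LOI = 792.8 − 101.7 = 691.1 t (= Σ oxide masses)
percent share: oxide ÷ glass, ×100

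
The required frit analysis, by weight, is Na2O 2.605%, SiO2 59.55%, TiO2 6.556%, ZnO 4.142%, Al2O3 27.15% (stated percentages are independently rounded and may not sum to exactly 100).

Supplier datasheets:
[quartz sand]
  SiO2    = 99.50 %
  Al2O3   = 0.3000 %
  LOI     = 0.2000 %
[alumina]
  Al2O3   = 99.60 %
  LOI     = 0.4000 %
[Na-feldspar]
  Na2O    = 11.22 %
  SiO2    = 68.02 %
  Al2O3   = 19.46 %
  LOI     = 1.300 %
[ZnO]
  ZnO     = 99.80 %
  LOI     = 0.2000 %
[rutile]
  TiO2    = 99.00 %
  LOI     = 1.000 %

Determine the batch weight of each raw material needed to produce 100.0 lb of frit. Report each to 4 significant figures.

Batch per 100.0 lb frit:
  quartz sand: 43.98 lb
  alumina: 22.59 lb
  Na-feldspar: 23.22 lb
  ZnO: 4.150 lb
  rutile: 6.622 lb
Total batch = 100.6 lb; LOI loss = 0.5547 lb; yield = 99.45%

Rounding to four significant figures applies to each in-between result as displayed — all internal work keeps full float precision throughout — every reported value is rounded exactly once — derived quantities (five oxide percentages, totals, net glass mass, the yield, ignition loss) are carried using the weight values at 100.0 lb of glass at exact precision, as given in the question or the answer.
Per-oxide target masses for 100.0 lb frit:
  Na2O: 2.605% × 100.0 = 2.605 lb
  SiO2: 59.55% × 100.0 = 59.55 lb
  TiO2: 6.556% × 100.0 = 6.556 lb
  ZnO: 4.142% × 100.0 = 4.142 lb
  Al2O3: 27.15% × 100.0 = 27.15 lb
Verifying the oxide balance working from each reported weight, under the basis named above (oxide sums agree with the targets up to rounding of the answer):
  Na2O: 23.22·0.1122 = 2.605 lb (target 2.605 lb)
  SiO2: 43.98·0.9950 + 23.22·0.6802 = 59.55 lb (target 59.55 lb)
  TiO2: 6.622·0.9900 = 6.556 lb (target 6.556 lb)
  ZnO: 4.150·0.9980 = 4.142 lb (target 4.142 lb)
  Al2O3: 43.98·0.003000 + 22.59·0.9960 + 23.22·0.1946 = 27.15 lb (target 27.15 lb)
Glass-mass bookkeeping: batch Σ − ignition loss = 100.0 lb (summing oxide targets gives 100.0 lb; versus the stated basis of 100.0 lb — rounding explains the deltas).
Batch total: Σ batch = 100.6 lb; LOI removed, Σ of batch·LOI: 0.5547 lb; yield = glass ÷ total batch = 99.45%.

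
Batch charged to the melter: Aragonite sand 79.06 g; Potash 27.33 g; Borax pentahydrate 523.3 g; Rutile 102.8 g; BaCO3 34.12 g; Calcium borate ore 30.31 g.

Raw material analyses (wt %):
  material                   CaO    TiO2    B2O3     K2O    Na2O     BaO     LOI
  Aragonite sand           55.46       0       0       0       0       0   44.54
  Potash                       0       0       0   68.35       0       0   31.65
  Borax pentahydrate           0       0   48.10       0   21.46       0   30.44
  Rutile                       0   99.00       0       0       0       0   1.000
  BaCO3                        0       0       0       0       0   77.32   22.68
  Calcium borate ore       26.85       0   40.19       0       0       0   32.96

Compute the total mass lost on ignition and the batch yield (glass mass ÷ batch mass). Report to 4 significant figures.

The whole derivation carries full float precision throughout. Rounding to 4 significant digits extends to each mid-chain value as displayed. Each reported number is rounded once only; the derived quantities (the totals, yield, LOI, net glass mass, the six compositions) are recomputed from the weighed amounts on 575.0 g of glass at full precision, as set out in the question or the answer.
LOI of each material in turn:
  Aragonite sand: 79.06 × 0.4454 = 35.21 g
  Potash: 27.33 × 0.3165 = 8.650 g
  Borax pentahydrate: 523.3 × 0.3044 = 159.3 g
  Rutile: 102.8 × 0.01000 = 1.028 g
  BaCO3: 34.12 × 0.2268 = 7.738 g
  Calcium borate ore: 30.31 × 0.3296 = 9.990 g
Total LOI = 221.9 g
Glass = batch − LOI = 796.9 − 221.9 = 575.0 g

LOI loss = 221.9 g; glass = 575.0 g; yield = 72.15%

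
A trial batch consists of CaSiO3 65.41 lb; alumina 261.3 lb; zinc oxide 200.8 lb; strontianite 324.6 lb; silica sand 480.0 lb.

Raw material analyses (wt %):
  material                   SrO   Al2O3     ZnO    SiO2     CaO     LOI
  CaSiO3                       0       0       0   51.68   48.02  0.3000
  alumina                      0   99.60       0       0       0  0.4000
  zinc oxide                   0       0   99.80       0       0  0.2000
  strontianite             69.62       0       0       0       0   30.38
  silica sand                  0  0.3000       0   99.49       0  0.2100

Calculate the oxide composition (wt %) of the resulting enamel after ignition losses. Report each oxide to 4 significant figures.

Glass mass = 1231 lb (batch 1332 − LOI 101.3).
Composition: SrO 18.36%, Al2O3 21.26%, ZnO 16.28%, SiO2 41.55%, CaO 2.552%

Exact precision is held all the way through; mid-chain values are displayed (rounded to 4 significant digits) between the steps. Each reported number includes exactly one rounding; the derived quantities (ignition loss, net glass mass, totals, five oxide percentages, yield) are recomputed from the weighed amounts per 1231 lb of glass at full float precision, as given in question or answer.
Mass of each oxide from the mix:
  SrO: 324.6·0.6962 = 226.0 lb
  Al2O3: 261.3·0.9960 + 480.0·0.003000 = 261.7 lb
  ZnO: 200.8·0.9980 = 200.4 lb
  SiO2: 65.41·0.5168 + 480.0·0.9949 = 511.4 lb
  CaO: 65.41·0.4802 = 31.41 lb
LOI: 65.41·0.003000 + 261.3·0.004000 + 200.8·0.002000 + 324.6·0.3038 + 480.0·0.002100 = 101.3 lb
Net of LOI, the glass mass = 1332 − 101.3 = 1231 lb (the oxide masses sum to this)
oxide / glass × 100 gives the wt %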